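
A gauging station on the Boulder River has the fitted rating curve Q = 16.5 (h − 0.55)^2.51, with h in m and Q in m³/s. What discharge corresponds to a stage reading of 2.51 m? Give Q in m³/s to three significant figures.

89.3 m³/s

Q = 16.5 × (2.51 − 0.55)^2.51 = 16.5 × 1.96^2.51 = 89.34 m³/s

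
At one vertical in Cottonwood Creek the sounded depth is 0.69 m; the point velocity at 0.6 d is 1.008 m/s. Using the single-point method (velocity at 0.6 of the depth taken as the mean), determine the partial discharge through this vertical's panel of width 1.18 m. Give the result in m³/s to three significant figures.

0.821 m³/s

v̄ = v₀.₆ = 1.008 m/s
q = v̄ × d × w = 1.008 × 0.69 × 1.18 = 0.8207 m³/s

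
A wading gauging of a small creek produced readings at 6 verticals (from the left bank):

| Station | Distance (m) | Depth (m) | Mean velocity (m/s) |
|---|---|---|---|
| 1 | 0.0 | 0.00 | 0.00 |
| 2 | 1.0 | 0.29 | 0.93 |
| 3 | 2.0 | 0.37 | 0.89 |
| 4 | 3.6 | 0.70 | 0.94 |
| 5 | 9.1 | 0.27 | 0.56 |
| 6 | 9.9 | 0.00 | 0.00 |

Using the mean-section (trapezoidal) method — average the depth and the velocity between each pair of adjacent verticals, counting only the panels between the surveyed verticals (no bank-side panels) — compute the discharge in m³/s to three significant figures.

3.18 m³/s

Panel 1-2: Δb = 1 m, d̄ = (0.00+0.29)/2 = 0.145, v̄ = (0.00+0.93)/2 = 0.465 → q = 1×0.145×0.465 = 0.06743 m³/s
Panel 2-3: Δb = 1 m, d̄ = (0.29+0.37)/2 = 0.33, v̄ = (0.93+0.89)/2 = 0.91 → q = 1×0.33×0.91 = 0.3003 m³/s
Panel 3-4: Δb = 1.6 m, d̄ = (0.37+0.70)/2 = 0.535, v̄ = (0.89+0.94)/2 = 0.915 → q = 1.6×0.535×0.915 = 0.7832 m³/s
Panel 4-5: Δb = 5.5 m, d̄ = (0.70+0.27)/2 = 0.485, v̄ = (0.94+0.56)/2 = 0.75 → q = 5.5×0.485×0.75 = 2.001 m³/s
Panel 5-6: Δb = 0.8 m, d̄ = (0.27+0.00)/2 = 0.135, v̄ = (0.56+0.00)/2 = 0.28 → q = 0.8×0.135×0.28 = 0.03024 m³/s
Q = Σ q = 3.182 m³/s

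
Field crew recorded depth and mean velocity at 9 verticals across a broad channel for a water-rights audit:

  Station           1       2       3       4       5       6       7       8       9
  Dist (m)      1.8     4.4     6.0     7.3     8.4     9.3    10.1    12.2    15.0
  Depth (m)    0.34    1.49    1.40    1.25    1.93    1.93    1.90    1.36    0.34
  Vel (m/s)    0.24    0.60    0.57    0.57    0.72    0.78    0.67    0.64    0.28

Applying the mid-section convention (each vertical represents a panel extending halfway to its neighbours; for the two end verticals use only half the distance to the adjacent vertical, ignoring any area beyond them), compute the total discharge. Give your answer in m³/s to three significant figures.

10.8 m³/s

w_1 = (4.4 − 1.8)/2 = 1.3 m; q_1 = 0.24 × 0.34 × 1.3 = 0.1061 m³/s
w_2 = (6.0 − 1.8)/2 = 2.1 m; q_2 = 0.60 × 1.49 × 2.1 = 1.877 m³/s
w_3 = (7.3 − 4.4)/2 = 1.45 m; q_3 = 0.57 × 1.40 × 1.45 = 1.157 m³/s
w_4 = (8.4 − 6.0)/2 = 1.2 m; q_4 = 0.57 × 1.25 × 1.2 = 0.8550 m³/s
w_5 = (9.3 − 7.3)/2 = 1 m; q_5 = 0.72 × 1.93 × 1 = 1.390 m³/s
w_6 = (10.1 − 8.4)/2 = 0.85 m; q_6 = 0.78 × 1.93 × 0.85 = 1.280 m³/s
w_7 = (12.2 − 9.3)/2 = 1.45 m; q_7 = 0.67 × 1.90 × 1.45 = 1.846 m³/s
w_8 = (15.0 − 10.1)/2 = 2.45 m; q_8 = 0.64 × 1.36 × 2.45 = 2.132 m³/s
w_9 = (15.0 − 12.2)/2 = 1.4 m; q_9 = 0.28 × 0.34 × 1.4 = 0.1333 m³/s
Q = Σ qᵢ = 10.78 m³/s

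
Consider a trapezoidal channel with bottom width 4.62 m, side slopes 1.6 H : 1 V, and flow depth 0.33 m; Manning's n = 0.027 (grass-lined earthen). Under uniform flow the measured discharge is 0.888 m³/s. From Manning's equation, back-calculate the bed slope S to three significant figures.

0.00104

A = (b + z·y)·y = (4.62 + 1.6×0.33)×0.33 = 1.699 m²
P = b + 2y√(1+z²) = 4.62 + 2×0.33×√(1+1.6²) = 5.865 m
R = A/P = 1.699/5.865 = 0.2896 m
S = (Q·n / (1·A·R^(2/3)))² = (0.888×0.027 / (1×1.699×0.4378))² = 0.001039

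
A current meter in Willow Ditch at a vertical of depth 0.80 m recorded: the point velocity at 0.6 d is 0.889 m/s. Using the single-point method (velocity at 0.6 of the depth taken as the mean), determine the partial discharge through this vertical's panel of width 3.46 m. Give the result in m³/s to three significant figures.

v̄ = v₀.₆ = 0.889 m/s
q = v̄ × d × w = 0.8890 × 0.80 × 3.46 = 2.461 m³/s

2.46 m³/s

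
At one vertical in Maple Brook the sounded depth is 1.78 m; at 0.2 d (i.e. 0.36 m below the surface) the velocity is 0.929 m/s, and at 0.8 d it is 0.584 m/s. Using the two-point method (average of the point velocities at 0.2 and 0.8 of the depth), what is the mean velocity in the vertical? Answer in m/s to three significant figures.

0.757 m/s

v̄ = (0.929 + 0.584) / 2 = 0.7565 m/s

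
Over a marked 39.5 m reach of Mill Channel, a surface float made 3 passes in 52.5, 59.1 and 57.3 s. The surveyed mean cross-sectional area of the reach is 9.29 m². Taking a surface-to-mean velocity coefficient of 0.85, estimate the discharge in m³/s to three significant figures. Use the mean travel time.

5.54 m³/s

t̄ = (52.5 + 59.1 + 57.3) / 3 = 56.3 s
v_surface = L / t̄ = 39.5 / 56.3 = 0.7016 m/s
v_mean = 0.85 × 0.7016 = 0.5964 m/s
Q = A × v_mean = 9.29 × 0.5964 = 5.540 m³/s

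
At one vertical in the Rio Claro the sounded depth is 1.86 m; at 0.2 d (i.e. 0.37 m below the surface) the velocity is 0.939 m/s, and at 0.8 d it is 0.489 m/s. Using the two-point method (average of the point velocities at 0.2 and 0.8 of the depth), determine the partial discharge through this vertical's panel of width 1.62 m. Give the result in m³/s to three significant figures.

2.15 m³/s

v̄ = (0.939 + 0.489) / 2 = 0.7140 m/s
q = v̄ × d × w = 0.7140 × 1.86 × 1.62 = 2.151 m³/s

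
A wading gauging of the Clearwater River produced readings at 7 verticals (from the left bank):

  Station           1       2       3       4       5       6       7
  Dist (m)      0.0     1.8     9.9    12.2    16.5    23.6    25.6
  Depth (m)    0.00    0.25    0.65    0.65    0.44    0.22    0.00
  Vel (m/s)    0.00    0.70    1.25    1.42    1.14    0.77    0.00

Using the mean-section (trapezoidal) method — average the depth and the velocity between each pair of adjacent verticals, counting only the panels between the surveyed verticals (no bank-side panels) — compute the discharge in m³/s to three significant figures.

11.0 m³/s

Panel 1-2: Δb = 1.8 m, d̄ = (0.00+0.25)/2 = 0.125, v̄ = (0.00+0.70)/2 = 0.35 → q = 1.8×0.125×0.35 = 0.07875 m³/s
Panel 2-3: Δb = 8.1 m, d̄ = (0.25+0.65)/2 = 0.45, v̄ = (0.70+1.25)/2 = 0.975 → q = 8.1×0.45×0.975 = 3.554 m³/s
Panel 3-4: Δb = 2.3 m, d̄ = (0.65+0.65)/2 = 0.65, v̄ = (1.25+1.42)/2 = 1.335 → q = 2.3×0.65×1.335 = 1.996 m³/s
Panel 4-5: Δb = 4.3 m, d̄ = (0.65+0.44)/2 = 0.545, v̄ = (1.42+1.14)/2 = 1.28 → q = 4.3×0.545×1.28 = 3.000 m³/s
Panel 5-6: Δb = 7.1 m, d̄ = (0.44+0.22)/2 = 0.33, v̄ = (1.14+0.77)/2 = 0.955 → q = 7.1×0.33×0.955 = 2.238 m³/s
Panel 6-7: Δb = 2 m, d̄ = (0.22+0.00)/2 = 0.11, v̄ = (0.77+0.00)/2 = 0.385 → q = 2×0.11×0.385 = 0.08470 m³/s
Q = Σ q = 10.95 m³/s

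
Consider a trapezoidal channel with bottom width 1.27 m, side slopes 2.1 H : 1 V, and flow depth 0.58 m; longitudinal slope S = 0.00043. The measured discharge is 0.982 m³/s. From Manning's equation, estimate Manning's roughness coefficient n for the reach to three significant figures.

0.0155

A = (b + z·y)·y = (1.27 + 2.1×0.58)×0.58 = 1.443 m²
P = b + 2y√(1+z²) = 1.27 + 2×0.58×√(1+2.1²) = 3.968 m
R = A/P = 1.443/3.968 = 0.3637 m
n = (1/Q)·A·R^(2/3)·S^(1/2) = (1/0.982) × 1.443 × 0.5095 × 0.02074 = 0.01553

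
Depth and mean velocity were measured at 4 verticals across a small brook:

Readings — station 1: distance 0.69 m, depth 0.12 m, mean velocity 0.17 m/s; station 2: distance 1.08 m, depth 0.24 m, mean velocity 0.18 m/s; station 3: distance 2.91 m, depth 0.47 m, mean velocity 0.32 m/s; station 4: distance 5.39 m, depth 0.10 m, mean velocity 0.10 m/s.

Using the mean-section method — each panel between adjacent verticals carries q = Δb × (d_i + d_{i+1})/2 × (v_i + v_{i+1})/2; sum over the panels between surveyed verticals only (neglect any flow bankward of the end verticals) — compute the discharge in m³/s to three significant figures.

Panel 1-2: Δb = 0.39 m, d̄ = (0.12+0.24)/2 = 0.18, v̄ = (0.17+0.18)/2 = 0.175 → q = 0.39×0.18×0.175 = 0.01229 m³/s
Panel 2-3: Δb = 1.83 m, d̄ = (0.24+0.47)/2 = 0.355, v̄ = (0.18+0.32)/2 = 0.25 → q = 1.83×0.355×0.25 = 0.1624 m³/s
Panel 3-4: Δb = 2.48 m, d̄ = (0.47+0.10)/2 = 0.285, v̄ = (0.32+0.10)/2 = 0.21 → q = 2.48×0.285×0.21 = 0.1484 m³/s
Q = Σ q = 0.3231 m³/s

0.323 m³/s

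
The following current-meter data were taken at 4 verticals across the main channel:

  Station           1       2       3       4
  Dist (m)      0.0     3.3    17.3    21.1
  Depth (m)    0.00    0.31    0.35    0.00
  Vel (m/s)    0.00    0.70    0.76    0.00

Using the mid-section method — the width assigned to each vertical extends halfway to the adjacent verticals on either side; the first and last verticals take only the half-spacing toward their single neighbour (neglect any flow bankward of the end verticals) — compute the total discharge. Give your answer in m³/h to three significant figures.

w_2 = (17.3 − 0.0)/2 = 8.65 m; q_2 = 0.70 × 0.31 × 8.65 = 1.877 m³/s
w_3 = (21.1 − 3.3)/2 = 8.9 m; q_3 = 0.76 × 0.35 × 8.9 = 2.367 m³/s
Stations 1, 4 contribute zero (depth or velocity is 0).
Q = Σ qᵢ = 4.244 m³/s
= 4.244 × 3600 = 15280 m³/h

15300 m³/h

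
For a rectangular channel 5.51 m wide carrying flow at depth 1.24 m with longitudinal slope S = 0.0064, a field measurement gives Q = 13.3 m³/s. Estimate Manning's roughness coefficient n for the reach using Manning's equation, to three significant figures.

A = b·y = 5.51 × 1.24 = 6.832 m²
P = b + 2y = 5.51 + 2×1.24 = 7.990 m
R = A/P = 6.832/7.990 = 0.8551 m
n = (1/Q)·A·R^(2/3)·S^(1/2) = (1/13.3) × 6.832 × 0.9009 × 0.08000 = 0.03703

0.0370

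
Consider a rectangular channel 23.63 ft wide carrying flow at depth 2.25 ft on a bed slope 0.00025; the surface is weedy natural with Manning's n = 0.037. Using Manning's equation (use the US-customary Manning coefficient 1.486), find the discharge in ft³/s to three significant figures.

A = b·y = 23.63 × 2.25 = 53.17 ft²
P = b + 2y = 23.63 + 2×2.25 = 28.13 ft
R = A/P = 53.17/28.13 = 1.890 ft
Q = (1.486/n)·A·R^(2/3)·S^(1/2) = (1.486/0.037) × 53.17 × 1.890^(2/3) × 0.00025^(1/2) = 51.61 ft³/s

51.6 ft³/s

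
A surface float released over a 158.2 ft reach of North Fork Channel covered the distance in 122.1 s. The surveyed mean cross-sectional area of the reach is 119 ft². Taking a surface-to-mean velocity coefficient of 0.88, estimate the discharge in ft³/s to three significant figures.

136 ft³/s

v_surface = L / t̄ = 158.2 / 122.1 = 1.296 ft/s
v_mean = 0.88 × 1.296 = 1.140 ft/s
Q = A × v_mean = 119 × 1.140 = 135.7 ft³/s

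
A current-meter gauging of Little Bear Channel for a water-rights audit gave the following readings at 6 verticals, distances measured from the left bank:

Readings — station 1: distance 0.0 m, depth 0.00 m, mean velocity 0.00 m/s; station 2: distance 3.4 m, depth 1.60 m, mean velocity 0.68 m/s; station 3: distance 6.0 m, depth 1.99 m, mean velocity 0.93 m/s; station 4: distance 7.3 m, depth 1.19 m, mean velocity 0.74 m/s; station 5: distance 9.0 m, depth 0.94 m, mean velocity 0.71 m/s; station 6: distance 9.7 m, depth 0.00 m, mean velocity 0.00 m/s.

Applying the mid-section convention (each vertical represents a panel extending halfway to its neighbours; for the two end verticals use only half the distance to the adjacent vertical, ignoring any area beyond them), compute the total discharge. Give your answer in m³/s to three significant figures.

w_2 = (6.0 − 0.0)/2 = 3 m; q_2 = 0.68 × 1.60 × 3 = 3.264 m³/s
w_3 = (7.3 − 3.4)/2 = 1.95 m; q_3 = 0.93 × 1.99 × 1.95 = 3.609 m³/s
w_4 = (9.0 − 6.0)/2 = 1.5 m; q_4 = 0.74 × 1.19 × 1.5 = 1.321 m³/s
w_5 = (9.7 − 7.3)/2 = 1.2 m; q_5 = 0.71 × 0.94 × 1.2 = 0.8009 m³/s
Stations 1, 6 contribute zero (depth or velocity is 0).
Q = Σ qᵢ = 8.995 m³/s

8.99 m³/s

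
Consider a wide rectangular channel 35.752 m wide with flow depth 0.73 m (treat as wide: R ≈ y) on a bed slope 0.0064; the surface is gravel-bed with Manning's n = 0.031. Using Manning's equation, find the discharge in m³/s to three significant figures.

A = b·y = 35.752 × 0.73 = 26.10 m²
Wide channel: R ≈ y = 0.73 m
Q = (1/n)·A·R^(2/3)·S^(1/2) = (1/0.031) × 26.10 × 0.7300^(2/3) × 0.0064^(1/2) = 54.61 m³/s

54.6 m³/s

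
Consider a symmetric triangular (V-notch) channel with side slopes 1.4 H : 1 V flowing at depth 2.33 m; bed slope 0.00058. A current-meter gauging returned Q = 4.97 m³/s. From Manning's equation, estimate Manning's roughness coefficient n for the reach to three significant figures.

A = z·y² = 1.4×2.33² = 7.600 m²
P = 2y√(1+z²) = 2×2.33×√(1+1.4²) = 8.017 m
R = A/P = 7.600/8.017 = 0.9480 m
n = (1/Q)·A·R^(2/3)·S^(1/2) = (1/4.97) × 7.600 × 0.9650 × 0.02408 = 0.03554

0.0355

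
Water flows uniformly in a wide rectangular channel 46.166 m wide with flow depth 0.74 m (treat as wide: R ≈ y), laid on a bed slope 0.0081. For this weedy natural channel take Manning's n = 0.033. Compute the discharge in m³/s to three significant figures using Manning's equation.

A = b·y = 46.166 × 0.74 = 34.16 m²
Wide channel: R ≈ y = 0.74 m
Q = (1/n)·A·R^(2/3)·S^(1/2) = (1/0.033) × 34.16 × 0.7400^(2/3) × 0.0081^(1/2) = 76.23 m³/s

76.2 m³/s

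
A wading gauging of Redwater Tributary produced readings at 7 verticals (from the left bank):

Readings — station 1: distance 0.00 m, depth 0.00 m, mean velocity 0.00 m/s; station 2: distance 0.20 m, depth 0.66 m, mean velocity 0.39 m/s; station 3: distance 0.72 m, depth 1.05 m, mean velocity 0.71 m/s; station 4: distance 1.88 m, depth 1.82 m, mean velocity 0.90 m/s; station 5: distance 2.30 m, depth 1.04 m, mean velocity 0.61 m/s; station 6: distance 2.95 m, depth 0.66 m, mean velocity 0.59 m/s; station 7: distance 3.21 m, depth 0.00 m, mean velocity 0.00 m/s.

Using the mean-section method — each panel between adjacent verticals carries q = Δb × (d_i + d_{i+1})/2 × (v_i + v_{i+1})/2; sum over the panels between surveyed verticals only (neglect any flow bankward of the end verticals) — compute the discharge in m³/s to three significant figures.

2.41 m³/s

Panel 1-2: Δb = 0.2 m, d̄ = (0.00+0.66)/2 = 0.33, v̄ = (0.00+0.39)/2 = 0.195 → q = 0.2×0.33×0.195 = 0.01287 m³/s
Panel 2-3: Δb = 0.52 m, d̄ = (0.66+1.05)/2 = 0.855, v̄ = (0.39+0.71)/2 = 0.55 → q = 0.52×0.855×0.55 = 0.2445 m³/s
Panel 3-4: Δb = 1.16 m, d̄ = (1.05+1.82)/2 = 1.435, v̄ = (0.71+0.90)/2 = 0.805 → q = 1.16×1.435×0.805 = 1.340 m³/s
Panel 4-5: Δb = 0.42 m, d̄ = (1.82+1.04)/2 = 1.43, v̄ = (0.90+0.61)/2 = 0.755 → q = 0.42×1.43×0.755 = 0.4535 m³/s
Panel 5-6: Δb = 0.65 m, d̄ = (1.04+0.66)/2 = 0.85, v̄ = (0.61+0.59)/2 = 0.6 → q = 0.65×0.85×0.6 = 0.3315 m³/s
Panel 6-7: Δb = 0.26 m, d̄ = (0.66+0.00)/2 = 0.33, v̄ = (0.59+0.00)/2 = 0.295 → q = 0.26×0.33×0.295 = 0.02531 m³/s
Q = Σ q = 2.408 m³/s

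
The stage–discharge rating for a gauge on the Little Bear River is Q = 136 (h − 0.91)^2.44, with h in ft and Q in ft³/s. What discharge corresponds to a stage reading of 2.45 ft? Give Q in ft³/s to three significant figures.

Q = 136 × (2.45 − 0.91)^2.44 = 136 × 1.54^2.44 = 390.0 ft³/s

390 ft³/s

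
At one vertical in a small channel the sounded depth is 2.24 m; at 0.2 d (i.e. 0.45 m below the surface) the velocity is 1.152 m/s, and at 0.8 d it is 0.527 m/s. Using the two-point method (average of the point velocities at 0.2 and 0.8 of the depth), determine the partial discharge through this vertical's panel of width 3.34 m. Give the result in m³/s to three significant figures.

6.28 m³/s

v̄ = (1.152 + 0.527) / 2 = 0.8395 m/s
q = v̄ × d × w = 0.8395 × 2.24 × 3.34 = 6.281 m³/s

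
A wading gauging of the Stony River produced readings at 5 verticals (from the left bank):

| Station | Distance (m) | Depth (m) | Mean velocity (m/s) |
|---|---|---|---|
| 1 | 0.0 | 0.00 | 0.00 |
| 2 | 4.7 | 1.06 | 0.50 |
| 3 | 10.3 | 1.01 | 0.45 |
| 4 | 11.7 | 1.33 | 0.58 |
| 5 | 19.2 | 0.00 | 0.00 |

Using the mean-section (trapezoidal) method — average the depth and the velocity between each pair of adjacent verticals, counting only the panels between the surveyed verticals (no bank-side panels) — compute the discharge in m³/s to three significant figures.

5.67 m³/s

Panel 1-2: Δb = 4.7 m, d̄ = (0.00+1.06)/2 = 0.53, v̄ = (0.00+0.50)/2 = 0.25 → q = 4.7×0.53×0.25 = 0.6228 m³/s
Panel 2-3: Δb = 5.6 m, d̄ = (1.06+1.01)/2 = 1.035, v̄ = (0.50+0.45)/2 = 0.475 → q = 5.6×1.035×0.475 = 2.753 m³/s
Panel 3-4: Δb = 1.4 m, d̄ = (1.01+1.33)/2 = 1.17, v̄ = (0.45+0.58)/2 = 0.515 → q = 1.4×1.17×0.515 = 0.8436 m³/s
Panel 4-5: Δb = 7.5 m, d̄ = (1.33+0.00)/2 = 0.665, v̄ = (0.58+0.00)/2 = 0.29 → q = 7.5×0.665×0.29 = 1.446 m³/s
Q = Σ q = 5.666 m³/s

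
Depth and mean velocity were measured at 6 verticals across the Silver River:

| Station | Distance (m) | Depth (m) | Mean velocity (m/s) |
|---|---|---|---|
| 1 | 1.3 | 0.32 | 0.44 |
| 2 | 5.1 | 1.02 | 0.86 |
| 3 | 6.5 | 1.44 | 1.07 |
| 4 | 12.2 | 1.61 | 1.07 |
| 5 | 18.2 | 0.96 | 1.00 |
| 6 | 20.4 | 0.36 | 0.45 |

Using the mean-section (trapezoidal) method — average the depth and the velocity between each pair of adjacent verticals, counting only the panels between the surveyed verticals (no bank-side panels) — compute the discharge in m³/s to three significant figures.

Panel 1-2: Δb = 3.8 m, d̄ = (0.32+1.02)/2 = 0.67, v̄ = (0.44+0.86)/2 = 0.65 → q = 3.8×0.67×0.65 = 1.655 m³/s
Panel 2-3: Δb = 1.4 m, d̄ = (1.02+1.44)/2 = 1.23, v̄ = (0.86+1.07)/2 = 0.965 → q = 1.4×1.23×0.965 = 1.662 m³/s
Panel 3-4: Δb = 5.7 m, d̄ = (1.44+1.61)/2 = 1.525, v̄ = (1.07+1.07)/2 = 1.07 → q = 5.7×1.525×1.07 = 9.301 m³/s
Panel 4-5: Δb = 6 m, d̄ = (1.61+0.96)/2 = 1.285, v̄ = (1.07+1.00)/2 = 1.035 → q = 6×1.285×1.035 = 7.980 m³/s
Panel 5-6: Δb = 2.2 m, d̄ = (0.96+0.36)/2 = 0.66, v̄ = (1.00+0.45)/2 = 0.725 → q = 2.2×0.66×0.725 = 1.053 m³/s
Q = Σ q = 21.65 m³/s

21.7 m³/s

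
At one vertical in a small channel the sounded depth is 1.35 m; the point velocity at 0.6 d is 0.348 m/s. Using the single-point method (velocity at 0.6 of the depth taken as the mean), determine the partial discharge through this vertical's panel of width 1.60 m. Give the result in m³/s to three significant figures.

v̄ = v₀.₆ = 0.348 m/s
q = v̄ × d × w = 0.3480 × 1.35 × 1.60 = 0.7517 m³/s

0.752 m³/s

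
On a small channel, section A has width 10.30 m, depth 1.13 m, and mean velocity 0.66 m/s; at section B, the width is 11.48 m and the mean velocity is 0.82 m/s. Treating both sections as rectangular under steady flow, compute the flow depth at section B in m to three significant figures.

0.816 m

Q = A₁V₁ = (10.30×1.13) × 0.66 = 7.682 m³/s
d₂ = Q/(b₂ V₂) = 7.682/(11.48×0.82) = 0.8160 m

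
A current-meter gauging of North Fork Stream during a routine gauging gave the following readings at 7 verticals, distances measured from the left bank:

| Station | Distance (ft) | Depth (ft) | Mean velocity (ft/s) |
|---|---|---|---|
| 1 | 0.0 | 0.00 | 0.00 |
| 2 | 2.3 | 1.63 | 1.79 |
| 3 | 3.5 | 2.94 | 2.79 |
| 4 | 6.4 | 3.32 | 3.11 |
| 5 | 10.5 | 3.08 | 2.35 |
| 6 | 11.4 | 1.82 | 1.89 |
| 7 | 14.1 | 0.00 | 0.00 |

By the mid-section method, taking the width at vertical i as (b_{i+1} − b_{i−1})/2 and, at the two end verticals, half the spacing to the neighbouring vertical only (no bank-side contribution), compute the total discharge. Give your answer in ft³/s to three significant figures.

w_2 = (3.5 − 0.0)/2 = 1.75 ft; q_2 = 1.79 × 1.63 × 1.75 = 5.106 ft³/s
w_3 = (6.4 − 2.3)/2 = 2.05 ft; q_3 = 2.79 × 2.94 × 2.05 = 16.82 ft³/s
w_4 = (10.5 − 3.5)/2 = 3.5 ft; q_4 = 3.11 × 3.32 × 3.5 = 36.14 ft³/s
w_5 = (11.4 − 6.4)/2 = 2.5 ft; q_5 = 2.35 × 3.08 × 2.5 = 18.10 ft³/s
w_6 = (14.1 − 10.5)/2 = 1.8 ft; q_6 = 1.89 × 1.82 × 1.8 = 6.192 ft³/s
Stations 1, 7 contribute zero (depth or velocity is 0).
Q = Σ qᵢ = 82.35 ft³/s

82.3 ft³/s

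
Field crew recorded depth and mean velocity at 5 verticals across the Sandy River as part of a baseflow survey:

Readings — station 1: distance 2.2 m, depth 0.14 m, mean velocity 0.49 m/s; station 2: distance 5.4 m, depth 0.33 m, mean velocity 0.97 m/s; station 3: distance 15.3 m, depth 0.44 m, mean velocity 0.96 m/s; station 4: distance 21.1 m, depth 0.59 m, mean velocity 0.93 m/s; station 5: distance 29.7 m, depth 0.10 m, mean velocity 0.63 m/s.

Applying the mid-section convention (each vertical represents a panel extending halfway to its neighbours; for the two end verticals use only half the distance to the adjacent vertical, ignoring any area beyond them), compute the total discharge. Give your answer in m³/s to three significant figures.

w_1 = (5.4 − 2.2)/2 = 1.6 m; q_1 = 0.49 × 0.14 × 1.6 = 0.1098 m³/s
w_2 = (15.3 − 2.2)/2 = 6.55 m; q_2 = 0.97 × 0.33 × 6.55 = 2.097 m³/s
w_3 = (21.1 − 5.4)/2 = 7.85 m; q_3 = 0.96 × 0.44 × 7.85 = 3.316 m³/s
w_4 = (29.7 − 15.3)/2 = 7.2 m; q_4 = 0.93 × 0.59 × 7.2 = 3.951 m³/s
w_5 = (29.7 − 21.1)/2 = 4.3 m; q_5 = 0.63 × 0.10 × 4.3 = 0.2709 m³/s
Q = Σ qᵢ = 9.744 m³/s

9.74 m³/s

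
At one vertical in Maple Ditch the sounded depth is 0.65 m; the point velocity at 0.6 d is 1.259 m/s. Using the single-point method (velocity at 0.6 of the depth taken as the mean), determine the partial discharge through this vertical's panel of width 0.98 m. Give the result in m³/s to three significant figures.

v̄ = v₀.₆ = 1.259 m/s
q = v̄ × d × w = 1.259 × 0.65 × 0.98 = 0.8020 m³/s

0.802 m³/s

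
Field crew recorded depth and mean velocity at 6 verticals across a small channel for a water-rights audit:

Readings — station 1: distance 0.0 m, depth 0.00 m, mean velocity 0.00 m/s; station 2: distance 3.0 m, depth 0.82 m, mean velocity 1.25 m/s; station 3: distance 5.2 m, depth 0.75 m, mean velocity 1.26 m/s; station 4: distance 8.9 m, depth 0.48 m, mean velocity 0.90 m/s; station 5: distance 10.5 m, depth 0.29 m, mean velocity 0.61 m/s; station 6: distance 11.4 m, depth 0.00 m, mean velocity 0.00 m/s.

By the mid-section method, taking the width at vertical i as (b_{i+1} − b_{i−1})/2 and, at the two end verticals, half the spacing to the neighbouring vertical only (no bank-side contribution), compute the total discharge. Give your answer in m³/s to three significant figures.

w_2 = (5.2 − 0.0)/2 = 2.6 m; q_2 = 1.25 × 0.82 × 2.6 = 2.665 m³/s
w_3 = (8.9 − 3.0)/2 = 2.95 m; q_3 = 1.26 × 0.75 × 2.95 = 2.788 m³/s
w_4 = (10.5 − 5.2)/2 = 2.65 m; q_4 = 0.90 × 0.48 × 2.65 = 1.145 m³/s
w_5 = (11.4 − 8.9)/2 = 1.25 m; q_5 = 0.61 × 0.29 × 1.25 = 0.2211 m³/s
Stations 1, 6 contribute zero (depth or velocity is 0).
Q = Σ qᵢ = 6.819 m³/s

6.82 m³/s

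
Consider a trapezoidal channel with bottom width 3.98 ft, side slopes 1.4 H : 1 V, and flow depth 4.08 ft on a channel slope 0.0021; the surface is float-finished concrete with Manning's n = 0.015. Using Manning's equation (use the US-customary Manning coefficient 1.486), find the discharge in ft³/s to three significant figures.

303 ft³/s

A = (b + z·y)·y = (3.98 + 1.4×4.08)×4.08 = 39.54 ft²
P = b + 2y√(1+z²) = 3.98 + 2×4.08×√(1+1.4²) = 18.02 ft
R = A/P = 39.54/18.02 = 2.195 ft
Q = (1.486/n)·A·R^(2/3)·S^(1/2) = (1.486/0.015) × 39.54 × 2.195^(2/3) × 0.0021^(1/2) = 303.2 ft³/s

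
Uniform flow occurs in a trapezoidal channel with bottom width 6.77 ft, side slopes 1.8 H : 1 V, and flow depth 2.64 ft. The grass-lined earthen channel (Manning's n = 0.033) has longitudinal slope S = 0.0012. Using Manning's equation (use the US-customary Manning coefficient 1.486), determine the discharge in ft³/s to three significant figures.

68.2 ft³/s

A = (b + z·y)·y = (6.77 + 1.8×2.64)×2.64 = 30.42 ft²
P = b + 2y√(1+z²) = 6.77 + 2×2.64×√(1+1.8²) = 17.64 ft
R = A/P = 30.42/17.64 = 1.724 ft
Q = (1.486/n)·A·R^(2/3)·S^(1/2) = (1.486/0.033) × 30.42 × 1.724^(2/3) × 0.0012^(1/2) = 68.23 ft³/s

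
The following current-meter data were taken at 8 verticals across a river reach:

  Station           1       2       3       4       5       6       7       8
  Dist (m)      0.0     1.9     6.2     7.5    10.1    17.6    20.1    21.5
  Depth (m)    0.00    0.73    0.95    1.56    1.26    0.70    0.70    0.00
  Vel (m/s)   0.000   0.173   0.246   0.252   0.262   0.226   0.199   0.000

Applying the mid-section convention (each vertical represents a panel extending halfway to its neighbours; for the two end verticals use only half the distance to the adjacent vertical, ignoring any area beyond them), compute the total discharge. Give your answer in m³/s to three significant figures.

w_2 = (6.2 − 0.0)/2 = 3.1 m; q_2 = 0.173 × 0.73 × 3.1 = 0.3915 m³/s
w_3 = (7.5 − 1.9)/2 = 2.8 m; q_3 = 0.246 × 0.95 × 2.8 = 0.6544 m³/s
w_4 = (10.1 − 6.2)/2 = 1.95 m; q_4 = 0.252 × 1.56 × 1.95 = 0.7666 m³/s
w_5 = (17.6 − 7.5)/2 = 5.05 m; q_5 = 0.262 × 1.26 × 5.05 = 1.667 m³/s
w_6 = (20.1 − 10.1)/2 = 5 m; q_6 = 0.226 × 0.70 × 5 = 0.7910 m³/s
w_7 = (21.5 − 17.6)/2 = 1.95 m; q_7 = 0.199 × 0.70 × 1.95 = 0.2716 m³/s
Stations 1, 8 contribute zero (depth or velocity is 0).
Q = Σ qᵢ = 4.542 m³/s

4.54 m³/s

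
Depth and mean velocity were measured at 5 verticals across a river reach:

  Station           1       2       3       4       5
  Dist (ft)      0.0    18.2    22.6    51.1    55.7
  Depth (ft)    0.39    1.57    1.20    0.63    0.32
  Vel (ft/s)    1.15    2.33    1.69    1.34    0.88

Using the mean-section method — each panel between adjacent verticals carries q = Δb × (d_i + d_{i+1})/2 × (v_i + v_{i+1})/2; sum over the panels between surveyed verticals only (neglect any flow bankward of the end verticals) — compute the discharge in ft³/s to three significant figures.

85.2 ft³/s

Panel 1-2: Δb = 18.2 ft, d̄ = (0.39+1.57)/2 = 0.98, v̄ = (1.15+2.33)/2 = 1.74 → q = 18.2×0.98×1.74 = 31.03 ft³/s
Panel 2-3: Δb = 4.4 ft, d̄ = (1.57+1.20)/2 = 1.385, v̄ = (2.33+1.69)/2 = 2.01 → q = 4.4×1.385×2.01 = 12.25 ft³/s
Panel 3-4: Δb = 28.5 ft, d̄ = (1.20+0.63)/2 = 0.915, v̄ = (1.69+1.34)/2 = 1.515 → q = 28.5×0.915×1.515 = 39.51 ft³/s
Panel 4-5: Δb = 4.6 ft, d̄ = (0.63+0.32)/2 = 0.475, v̄ = (1.34+0.88)/2 = 1.11 → q = 4.6×0.475×1.11 = 2.425 ft³/s
Q = Σ q = 85.22 ft³/s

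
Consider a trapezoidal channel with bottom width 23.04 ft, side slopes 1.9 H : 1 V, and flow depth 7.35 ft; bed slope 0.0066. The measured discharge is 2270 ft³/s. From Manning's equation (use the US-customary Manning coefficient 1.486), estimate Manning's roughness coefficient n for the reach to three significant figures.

A = (b + z·y)·y = (23.04 + 1.9×7.35)×7.35 = 272.0 ft²
P = b + 2y√(1+z²) = 23.04 + 2×7.35×√(1+1.9²) = 54.60 ft
R = A/P = 272.0/54.60 = 4.981 ft
n = (1.486/Q)·A·R^(2/3)·S^(1/2) = (1.486/2270) × 272.0 × 2.917 × 0.08124 = 0.04219

0.0422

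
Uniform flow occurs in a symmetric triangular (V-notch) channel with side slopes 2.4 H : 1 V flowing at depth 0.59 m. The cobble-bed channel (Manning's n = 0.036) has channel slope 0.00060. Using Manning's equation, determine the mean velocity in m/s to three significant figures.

A = z·y² = 2.4×0.59² = 0.8354 m²
P = 2y√(1+z²) = 2×0.59×√(1+2.4²) = 3.068 m
R = A/P = 0.8354/3.068 = 0.2723 m
Q = (1/n)·A·R^(2/3)·S^(1/2) = (1/0.036) × 0.8354 × 0.2723^(2/3) × 0.00060^(1/2) = 0.2388 m³/s
V = Q/A = 0.2388/0.8354 = 0.2859 m/s

0.286 m/s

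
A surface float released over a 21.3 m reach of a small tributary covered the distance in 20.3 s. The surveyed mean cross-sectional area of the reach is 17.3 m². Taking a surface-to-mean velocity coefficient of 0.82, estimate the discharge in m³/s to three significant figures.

14.9 m³/s

v_surface = L / t̄ = 21.3 / 20.3 = 1.049 m/s
v_mean = 0.82 × 1.049 = 0.8604 m/s
Q = A × v_mean = 17.3 × 0.8604 = 14.88 m³/s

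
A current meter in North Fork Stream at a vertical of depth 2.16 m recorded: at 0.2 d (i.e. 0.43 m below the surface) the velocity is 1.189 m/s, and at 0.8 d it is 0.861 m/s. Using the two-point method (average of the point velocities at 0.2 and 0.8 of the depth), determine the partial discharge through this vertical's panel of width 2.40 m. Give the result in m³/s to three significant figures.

5.31 m³/s

v̄ = (1.189 + 0.861) / 2 = 1.025 m/s
q = v̄ × d × w = 1.025 × 2.16 × 2.40 = 5.314 m³/s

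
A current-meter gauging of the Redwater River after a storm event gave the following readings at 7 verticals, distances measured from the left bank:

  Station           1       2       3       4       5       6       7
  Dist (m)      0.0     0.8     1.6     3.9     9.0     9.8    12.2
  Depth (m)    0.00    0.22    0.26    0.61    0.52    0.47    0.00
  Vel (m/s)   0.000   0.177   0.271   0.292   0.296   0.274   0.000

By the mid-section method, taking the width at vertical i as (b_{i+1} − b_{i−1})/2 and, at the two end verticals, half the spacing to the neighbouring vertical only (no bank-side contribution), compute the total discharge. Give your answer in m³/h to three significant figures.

w_2 = (1.6 − 0.0)/2 = 0.8 m; q_2 = 0.177 × 0.22 × 0.8 = 0.03115 m³/s
w_3 = (3.9 − 0.8)/2 = 1.55 m; q_3 = 0.271 × 0.26 × 1.55 = 0.1092 m³/s
w_4 = (9.0 − 1.6)/2 = 3.7 m; q_4 = 0.292 × 0.61 × 3.7 = 0.6590 m³/s
w_5 = (9.8 − 3.9)/2 = 2.95 m; q_5 = 0.296 × 0.52 × 2.95 = 0.4541 m³/s
w_6 = (12.2 − 9.0)/2 = 1.6 m; q_6 = 0.274 × 0.47 × 1.6 = 0.2060 m³/s
Stations 1, 7 contribute zero (depth or velocity is 0).
Q = Σ qᵢ = 1.460 m³/s
= 1.460 × 3600 = 5254 m³/h

5250 m³/h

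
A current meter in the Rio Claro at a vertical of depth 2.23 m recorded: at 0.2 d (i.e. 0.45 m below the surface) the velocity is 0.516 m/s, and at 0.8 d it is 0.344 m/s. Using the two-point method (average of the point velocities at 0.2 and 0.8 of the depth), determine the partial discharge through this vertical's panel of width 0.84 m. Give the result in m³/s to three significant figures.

0.805 m³/s

v̄ = (0.516 + 0.344) / 2 = 0.4300 m/s
q = v̄ × d × w = 0.4300 × 2.23 × 0.84 = 0.8055 m³/s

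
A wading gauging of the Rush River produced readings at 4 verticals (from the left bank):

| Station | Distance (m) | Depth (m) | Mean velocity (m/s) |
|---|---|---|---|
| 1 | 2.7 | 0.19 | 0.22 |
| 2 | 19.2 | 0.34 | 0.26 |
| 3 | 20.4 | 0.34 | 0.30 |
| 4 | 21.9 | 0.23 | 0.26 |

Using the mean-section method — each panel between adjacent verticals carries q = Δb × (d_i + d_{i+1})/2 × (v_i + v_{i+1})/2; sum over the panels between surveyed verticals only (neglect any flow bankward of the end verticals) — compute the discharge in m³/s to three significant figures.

Panel 1-2: Δb = 16.5 m, d̄ = (0.19+0.34)/2 = 0.265, v̄ = (0.22+0.26)/2 = 0.24 → q = 16.5×0.265×0.24 = 1.049 m³/s
Panel 2-3: Δb = 1.2 m, d̄ = (0.34+0.34)/2 = 0.34, v̄ = (0.26+0.30)/2 = 0.28 → q = 1.2×0.34×0.28 = 0.1142 m³/s
Panel 3-4: Δb = 1.5 m, d̄ = (0.34+0.23)/2 = 0.285, v̄ = (0.30+0.26)/2 = 0.28 → q = 1.5×0.285×0.28 = 0.1197 m³/s
Q = Σ q = 1.283 m³/s

1.28 m³/s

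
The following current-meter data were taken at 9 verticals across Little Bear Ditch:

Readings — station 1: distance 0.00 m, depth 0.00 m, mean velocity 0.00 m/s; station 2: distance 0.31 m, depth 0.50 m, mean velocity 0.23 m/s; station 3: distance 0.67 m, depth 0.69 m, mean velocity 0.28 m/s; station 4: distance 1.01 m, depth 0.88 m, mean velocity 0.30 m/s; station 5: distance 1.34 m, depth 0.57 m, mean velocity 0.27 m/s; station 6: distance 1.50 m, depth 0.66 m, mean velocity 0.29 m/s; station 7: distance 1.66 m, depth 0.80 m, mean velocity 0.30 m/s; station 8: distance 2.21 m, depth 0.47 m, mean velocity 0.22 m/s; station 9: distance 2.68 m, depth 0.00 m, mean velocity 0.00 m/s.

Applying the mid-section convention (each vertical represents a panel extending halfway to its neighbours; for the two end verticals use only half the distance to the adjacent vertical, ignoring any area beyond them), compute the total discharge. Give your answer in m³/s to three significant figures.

0.401 m³/s

w_2 = (0.67 − 0.00)/2 = 0.335 m; q_2 = 0.23 × 0.50 × 0.335 = 0.03853 m³/s
w_3 = (1.01 − 0.31)/2 = 0.35 m; q_3 = 0.28 × 0.69 × 0.35 = 0.06762 m³/s
w_4 = (1.34 − 0.67)/2 = 0.335 m; q_4 = 0.30 × 0.88 × 0.335 = 0.08844 m³/s
w_5 = (1.50 − 1.01)/2 = 0.245 m; q_5 = 0.27 × 0.57 × 0.245 = 0.03771 m³/s
w_6 = (1.66 − 1.34)/2 = 0.16 m; q_6 = 0.29 × 0.66 × 0.16 = 0.03062 m³/s
w_7 = (2.21 − 1.50)/2 = 0.355 m; q_7 = 0.30 × 0.80 × 0.355 = 0.08520 m³/s
w_8 = (2.68 − 1.66)/2 = 0.51 m; q_8 = 0.22 × 0.47 × 0.51 = 0.05273 m³/s
Stations 1, 9 contribute zero (depth or velocity is 0).
Q = Σ qᵢ = 0.4008 m³/s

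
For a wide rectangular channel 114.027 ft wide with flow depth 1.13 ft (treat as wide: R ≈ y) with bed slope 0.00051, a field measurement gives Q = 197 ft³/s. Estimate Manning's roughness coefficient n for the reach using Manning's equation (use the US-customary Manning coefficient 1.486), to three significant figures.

A = b·y = 114.027 × 1.13 = 128.9 ft²
Wide channel: R ≈ y = 1.13 ft
n = (1.486/Q)·A·R^(2/3)·S^(1/2) = (1.486/197) × 128.9 × 1.085 × 0.02258 = 0.02381

0.0238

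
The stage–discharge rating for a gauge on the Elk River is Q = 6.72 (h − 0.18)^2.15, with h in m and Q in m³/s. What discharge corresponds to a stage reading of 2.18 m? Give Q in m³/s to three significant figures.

Q = 6.72 × (2.18 − 0.18)^2.15 = 6.72 × 2^2.15 = 29.83 m³/s

29.8 m³/s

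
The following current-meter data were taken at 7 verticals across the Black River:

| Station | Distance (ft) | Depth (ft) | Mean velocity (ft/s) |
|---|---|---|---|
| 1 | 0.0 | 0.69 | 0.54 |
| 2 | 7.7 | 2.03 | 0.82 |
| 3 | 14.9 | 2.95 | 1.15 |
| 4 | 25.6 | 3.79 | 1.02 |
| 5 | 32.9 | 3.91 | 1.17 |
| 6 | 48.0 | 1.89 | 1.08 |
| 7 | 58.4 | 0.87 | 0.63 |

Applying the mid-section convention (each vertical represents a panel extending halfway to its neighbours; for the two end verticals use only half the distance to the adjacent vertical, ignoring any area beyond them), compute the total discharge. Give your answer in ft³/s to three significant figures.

159 ft³/s

w_1 = (7.7 − 0.0)/2 = 3.85 ft; q_1 = 0.54 × 0.69 × 3.85 = 1.435 ft³/s
w_2 = (14.9 − 0.0)/2 = 7.45 ft; q_2 = 0.82 × 2.03 × 7.45 = 12.40 ft³/s
w_3 = (25.6 − 7.7)/2 = 8.95 ft; q_3 = 1.15 × 2.95 × 8.95 = 30.36 ft³/s
w_4 = (32.9 − 14.9)/2 = 9 ft; q_4 = 1.02 × 3.79 × 9 = 34.79 ft³/s
w_5 = (48.0 − 25.6)/2 = 11.2 ft; q_5 = 1.17 × 3.91 × 11.2 = 51.24 ft³/s
w_6 = (58.4 − 32.9)/2 = 12.75 ft; q_6 = 1.08 × 1.89 × 12.75 = 26.03 ft³/s
w_7 = (58.4 − 48.0)/2 = 5.2 ft; q_7 = 0.63 × 0.87 × 5.2 = 2.850 ft³/s
Q = Σ qᵢ = 159.1 ft³/s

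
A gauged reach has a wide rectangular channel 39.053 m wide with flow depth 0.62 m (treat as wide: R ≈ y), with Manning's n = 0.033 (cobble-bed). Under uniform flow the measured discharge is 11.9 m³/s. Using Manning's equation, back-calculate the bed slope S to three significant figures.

0.000498

A = b·y = 39.053 × 0.62 = 24.21 m²
Wide channel: R ≈ y = 0.62 m
S = (Q·n / (1·A·R^(2/3)))² = (11.9×0.033 / (1×24.21×0.7271))² = 0.0004976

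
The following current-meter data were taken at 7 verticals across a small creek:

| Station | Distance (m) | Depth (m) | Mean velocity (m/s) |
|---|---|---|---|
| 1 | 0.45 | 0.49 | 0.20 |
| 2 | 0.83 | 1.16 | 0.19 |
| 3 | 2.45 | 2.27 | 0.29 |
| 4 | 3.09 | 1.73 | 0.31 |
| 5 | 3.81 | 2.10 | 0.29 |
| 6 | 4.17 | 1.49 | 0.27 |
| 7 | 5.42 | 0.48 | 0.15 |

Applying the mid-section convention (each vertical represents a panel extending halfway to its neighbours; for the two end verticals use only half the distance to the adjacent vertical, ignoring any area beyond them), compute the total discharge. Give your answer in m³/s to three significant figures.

w_1 = (0.83 − 0.45)/2 = 0.19 m; q_1 = 0.20 × 0.49 × 0.19 = 0.01862 m³/s
w_2 = (2.45 − 0.45)/2 = 1 m; q_2 = 0.19 × 1.16 × 1 = 0.2204 m³/s
w_3 = (3.09 − 0.83)/2 = 1.13 m; q_3 = 0.29 × 2.27 × 1.13 = 0.7439 m³/s
w_4 = (3.81 − 2.45)/2 = 0.68 m; q_4 = 0.31 × 1.73 × 0.68 = 0.3647 m³/s
w_5 = (4.17 − 3.09)/2 = 0.54 m; q_5 = 0.29 × 2.10 × 0.54 = 0.3289 m³/s
w_6 = (5.42 − 3.81)/2 = 0.805 m; q_6 = 0.27 × 1.49 × 0.805 = 0.3239 m³/s
w_7 = (5.42 − 4.17)/2 = 0.625 m; q_7 = 0.15 × 0.48 × 0.625 = 0.04500 m³/s
Q = Σ qᵢ = 2.045 m³/s

2.05 m³/s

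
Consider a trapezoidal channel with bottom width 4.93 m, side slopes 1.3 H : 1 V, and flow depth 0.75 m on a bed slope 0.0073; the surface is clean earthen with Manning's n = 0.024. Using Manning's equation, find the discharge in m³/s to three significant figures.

11.2 m³/s

A = (b + z·y)·y = (4.93 + 1.3×0.75)×0.75 = 4.429 m²
P = b + 2y√(1+z²) = 4.93 + 2×0.75×√(1+1.3²) = 7.390 m
R = A/P = 4.429/7.390 = 0.5993 m
Q = (1/n)·A·R^(2/3)·S^(1/2) = (1/0.024) × 4.429 × 0.5993^(2/3) × 0.0073^(1/2) = 11.21 m³/s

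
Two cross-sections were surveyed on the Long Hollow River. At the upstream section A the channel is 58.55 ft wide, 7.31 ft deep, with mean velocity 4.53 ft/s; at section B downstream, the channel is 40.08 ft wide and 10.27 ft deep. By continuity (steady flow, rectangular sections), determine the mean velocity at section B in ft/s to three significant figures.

Q = A₁V₁ = (58.55×7.31) × 4.53 = 1939 ft³/s
A₂ = 40.08 × 10.27 = 411.6 ft²
V₂ = Q/A₂ = 1939/411.6 = 4.710 ft/s

4.71 ft/s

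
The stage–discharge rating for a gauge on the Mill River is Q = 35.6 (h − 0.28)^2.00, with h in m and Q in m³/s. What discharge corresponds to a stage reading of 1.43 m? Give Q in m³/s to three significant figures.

47.1 m³/s

Q = 35.6 × (1.43 − 0.28)^2.00 = 35.6 × 1.15^2.00 = 47.08 m³/s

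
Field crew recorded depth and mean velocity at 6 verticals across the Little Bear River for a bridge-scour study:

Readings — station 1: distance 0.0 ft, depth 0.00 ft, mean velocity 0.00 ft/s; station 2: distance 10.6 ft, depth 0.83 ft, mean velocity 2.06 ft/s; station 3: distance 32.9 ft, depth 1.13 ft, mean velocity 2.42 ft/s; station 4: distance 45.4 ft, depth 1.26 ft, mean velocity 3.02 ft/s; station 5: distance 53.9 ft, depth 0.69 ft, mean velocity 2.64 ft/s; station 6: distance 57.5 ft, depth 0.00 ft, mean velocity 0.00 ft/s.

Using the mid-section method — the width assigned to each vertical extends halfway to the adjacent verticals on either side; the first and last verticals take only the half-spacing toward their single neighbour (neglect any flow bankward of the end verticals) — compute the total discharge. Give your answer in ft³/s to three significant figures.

w_2 = (32.9 − 0.0)/2 = 16.45 ft; q_2 = 2.06 × 0.83 × 16.45 = 28.13 ft³/s
w_3 = (45.4 − 10.6)/2 = 17.4 ft; q_3 = 2.42 × 1.13 × 17.4 = 47.58 ft³/s
w_4 = (53.9 − 32.9)/2 = 10.5 ft; q_4 = 3.02 × 1.26 × 10.5 = 39.95 ft³/s
w_5 = (57.5 − 45.4)/2 = 6.05 ft; q_5 = 2.64 × 0.69 × 6.05 = 11.02 ft³/s
Stations 1, 6 contribute zero (depth or velocity is 0).
Q = Σ qᵢ = 126.7 ft³/s

127 ft³/s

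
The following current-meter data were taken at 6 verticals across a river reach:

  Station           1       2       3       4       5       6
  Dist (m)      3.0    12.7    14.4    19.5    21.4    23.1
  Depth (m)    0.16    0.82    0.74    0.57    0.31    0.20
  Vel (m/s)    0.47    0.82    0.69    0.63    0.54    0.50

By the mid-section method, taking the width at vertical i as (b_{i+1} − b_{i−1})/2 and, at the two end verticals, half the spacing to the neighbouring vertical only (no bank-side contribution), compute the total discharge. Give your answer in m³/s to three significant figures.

w_1 = (12.7 − 3.0)/2 = 4.85 m; q_1 = 0.47 × 0.16 × 4.85 = 0.3647 m³/s
w_2 = (14.4 − 3.0)/2 = 5.7 m; q_2 = 0.82 × 0.82 × 5.7 = 3.833 m³/s
w_3 = (19.5 − 12.7)/2 = 3.4 m; q_3 = 0.69 × 0.74 × 3.4 = 1.736 m³/s
w_4 = (21.4 − 14.4)/2 = 3.5 m; q_4 = 0.63 × 0.57 × 3.5 = 1.257 m³/s
w_5 = (23.1 − 19.5)/2 = 1.8 m; q_5 = 0.54 × 0.31 × 1.8 = 0.3013 m³/s
w_6 = (23.1 − 21.4)/2 = 0.85 m; q_6 = 0.50 × 0.20 × 0.85 = 0.08500 m³/s
Q = Σ qᵢ = 7.577 m³/s

7.58 m³/s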